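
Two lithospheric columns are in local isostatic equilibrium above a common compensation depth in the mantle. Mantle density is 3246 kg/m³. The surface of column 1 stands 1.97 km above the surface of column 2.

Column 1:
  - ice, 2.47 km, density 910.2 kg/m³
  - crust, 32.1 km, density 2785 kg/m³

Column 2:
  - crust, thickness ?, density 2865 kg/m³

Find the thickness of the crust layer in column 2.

Take the compensation level at the base of the deeper column (depth z_c below the surface of column 1) and equate Σ ρ_i t_i down to z_c; mantle fills any gap and the z_c terms cancel.
Column 1: 2.47×910.2 + 32.1×2785 + (z_c − 34.57)×3246
Column 2: 1.97×0 + x×2865 + (z_c − 1.97 − 0 − x)×3246
The z_c×3246 term appears on both sides and cancels. Collect the known terms of each column as K = Σ(ρt)_known − 3246 × (depth of known layers): K_1 = 91646.694 − 3246×34.57 = −20567.526; K_2 = 0 − 3246×(1.97 + 0) = −6394.62.
Balance: K_1 = K_2 − x×(3246 − 2865), so x = (K_2 − K_1)/(3246 − 2865) = 14172.9/381 = 37.2 km.

37.2 km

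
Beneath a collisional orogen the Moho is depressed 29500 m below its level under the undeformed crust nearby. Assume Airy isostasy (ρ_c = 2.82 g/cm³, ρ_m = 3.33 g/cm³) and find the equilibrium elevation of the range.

In Airy isostatic equilibrium: ρ_c h = (ρ_m − ρ_c) r.
h = r (ρ_m − ρ_c) / ρ_c = 29500 m × (3.33 − 2.82) / 2.82 = 5340 m.

5340 m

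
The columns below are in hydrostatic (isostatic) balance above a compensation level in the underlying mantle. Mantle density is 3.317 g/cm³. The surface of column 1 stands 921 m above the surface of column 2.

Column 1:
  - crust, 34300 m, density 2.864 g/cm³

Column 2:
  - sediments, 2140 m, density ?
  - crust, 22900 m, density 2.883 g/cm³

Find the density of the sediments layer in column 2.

Take the compensation level at the base of the deeper column (depth z_c below the surface of column 1) and equate Σ ρ_i t_i down to z_c; mantle fills any gap and the z_c terms cancel.
Column 1: 34300×2.864 + (z_c − 34300)×3.317
Column 2: 921×0 + 2140×ρ + 22900×2.883 + (z_c − 921 − 25040)×3.317
The z_c×3.317 term appears on both sides and cancels. Collect the known terms of each column as K = Σ(ρt)_known − 3.317 × (depth of known layers): K_1 = 98235.2 − 3.317×34300 = −15537.9; K_2 = 66020.7 − 3.317×(921 + 25040) = −20091.937.
Balance: K_1 = K_2 + 2140×ρ, so ρ = (K_1 − K_2)/2140 = 4554.04/2140 = 2.13 g/cm³.

2.13 g/cm³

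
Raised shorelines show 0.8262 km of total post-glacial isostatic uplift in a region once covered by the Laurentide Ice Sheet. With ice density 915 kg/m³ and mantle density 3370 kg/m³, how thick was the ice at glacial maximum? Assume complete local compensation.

3.04 km

u = t ρ_ice/ρ_m → t = u ρ_m/ρ_ice = 0.8262 km × 3370/915 = 3.04 km.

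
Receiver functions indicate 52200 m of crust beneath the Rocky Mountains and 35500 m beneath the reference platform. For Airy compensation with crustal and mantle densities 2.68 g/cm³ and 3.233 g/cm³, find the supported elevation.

Excess crust Δ = 52200 m − 35500 m = 16700 m, split between elevation h and root r with h + r = Δ.
Airy balance ρ_c h = (ρ_m − ρ_c) r gives r = h ρ_c/(ρ_m − ρ_c), so h (1 + ρ_c/(ρ_m − ρ_c)) = Δ, i.e. h = Δ (ρ_m − ρ_c)/ρ_m.
h = 16700 m × 0.553/3.233 = 2860 m.

2860 m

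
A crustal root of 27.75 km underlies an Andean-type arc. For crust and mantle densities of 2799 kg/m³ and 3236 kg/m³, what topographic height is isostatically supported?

Isostatic balance requires: ρ_c h = (ρ_m − ρ_c) r.
h = r (ρ_m − ρ_c) / ρ_c = 27.75 km × (3236 − 2799) / 2799 = 4.33 km.

4.33 km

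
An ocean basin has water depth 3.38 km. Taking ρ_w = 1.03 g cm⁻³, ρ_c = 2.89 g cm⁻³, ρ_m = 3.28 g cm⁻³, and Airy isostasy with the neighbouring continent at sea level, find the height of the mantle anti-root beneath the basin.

Isostatic balance requires: replacing crust with seawater at the top is compensated by replacing crust with mantle at the base: d (ρ_c − ρ_w) = a (ρ_m − ρ_c).
a = d (ρ_c − ρ_w)/(ρ_m − ρ_c) = 3.38 km × 1.86/0.39 = 16.1 km.

16.1 km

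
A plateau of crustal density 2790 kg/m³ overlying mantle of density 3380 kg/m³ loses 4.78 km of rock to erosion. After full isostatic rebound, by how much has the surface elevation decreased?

0.834 km

Rebound u = e ρ_c/ρ_m = 4.78 km × 2790/3380 = 3.946 km.
Net surface drop = e − u = 4.78 km − 3.946 km = e (ρ_m − ρ_c)/ρ_m = 0.834 km.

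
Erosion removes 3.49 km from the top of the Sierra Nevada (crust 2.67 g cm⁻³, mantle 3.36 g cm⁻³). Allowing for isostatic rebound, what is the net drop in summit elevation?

0.717 km

Rebound u = e ρ_c/ρ_m = 3.49 km × 2.67/3.36 = 2.773 km.
Net surface drop = e − u = 3.49 km − 2.773 km = e (ρ_m − ρ_c)/ρ_m = 0.717 km.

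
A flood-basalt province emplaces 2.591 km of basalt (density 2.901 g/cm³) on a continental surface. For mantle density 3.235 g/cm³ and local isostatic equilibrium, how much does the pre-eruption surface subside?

2.32 km

Subaerial loading: s = t ρ_load / ρ_m.
s = 2.591 km × 2.901/3.235 = 2.32 km.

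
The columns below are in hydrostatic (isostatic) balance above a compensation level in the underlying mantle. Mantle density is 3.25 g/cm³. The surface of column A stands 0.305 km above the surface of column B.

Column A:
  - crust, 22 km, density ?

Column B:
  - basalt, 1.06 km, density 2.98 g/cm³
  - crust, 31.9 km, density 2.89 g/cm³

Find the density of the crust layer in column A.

Take the compensation level at the base of the deeper column (depth z_c below the surface of column A) and equate Σ ρ_i t_i down to z_c; mantle fills any gap and the z_c terms cancel.
Column A: 22×ρ + (z_c − 22)×3.25
Column B: 0.305×0 + 1.06×2.98 + 31.9×2.89 + (z_c − 0.305 − 32.96)×3.25
The z_c×3.25 term appears on both sides and cancels. Collect the known terms of each column as K = Σ(ρt)_known − 3.25 × (depth of known layers): K_A = 0 − 3.25×22 = −71.5; K_B = 95.3498 − 3.25×(0.305 + 32.96) = −12.76145.
Balance: K_A + 22×ρ = K_B, so ρ = (K_B − K_A)/22 = 58.7385/22 = 2.67 g/cm³.

2.67 g/cm³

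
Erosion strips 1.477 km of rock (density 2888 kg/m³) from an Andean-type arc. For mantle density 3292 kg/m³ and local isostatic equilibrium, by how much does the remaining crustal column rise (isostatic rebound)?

1.3 km

Unloading: uplift u = e ρ_c/ρ_m = 1.477 km × 2888/3292 = 1.3 km.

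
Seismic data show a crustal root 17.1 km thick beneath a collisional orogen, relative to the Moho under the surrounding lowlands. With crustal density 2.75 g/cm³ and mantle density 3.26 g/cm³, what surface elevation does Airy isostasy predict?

For local isostatic compensation: ρ_c h = (ρ_m − ρ_c) r.
h = r (ρ_m − ρ_c) / ρ_c = 17.1 km × (3.26 − 2.75) / 2.75 = 3.17 km.

3.17 km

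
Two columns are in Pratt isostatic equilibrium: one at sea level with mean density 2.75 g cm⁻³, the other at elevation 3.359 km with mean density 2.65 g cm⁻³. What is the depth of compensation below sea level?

89 km

ρ_ref D = ρ (D + h) → D (ρ_ref − ρ) = ρ h.
D = ρ h/(ρ_ref − ρ) = 2.65 × 3.359 km/(2.75 − 2.65) = 89 km.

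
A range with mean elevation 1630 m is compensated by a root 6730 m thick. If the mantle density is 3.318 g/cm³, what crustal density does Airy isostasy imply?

ρ_c h = (ρ_m − ρ_c) r → ρ_c (h + r) = ρ_m r → ρ_c = ρ_m r / (h + r).
ρ_c = 3.318 × 6730 m / (1630 m + 6730 m) = 2.67 g/cm³.

2.67 g/cm³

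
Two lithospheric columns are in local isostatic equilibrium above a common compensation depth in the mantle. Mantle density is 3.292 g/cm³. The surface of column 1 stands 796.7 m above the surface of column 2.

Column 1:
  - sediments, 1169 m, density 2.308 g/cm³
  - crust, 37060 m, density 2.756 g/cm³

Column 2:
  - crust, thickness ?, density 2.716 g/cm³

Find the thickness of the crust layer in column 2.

31900 m

Take the compensation level at the base of the deeper column (depth z_c below the surface of column 1) and equate Σ ρ_i t_i down to z_c; mantle fills any gap and the z_c terms cancel.
Column 1: 1169×2.308 + 37060×2.756 + (z_c − 38229)×3.292
Column 2: 796.7×0 + x×2.716 + (z_c − 796.7 − 0 − x)×3.292
The z_c×3.292 term appears on both sides and cancels. Collect the known terms of each column as K = Σ(ρt)_known − 3.292 × (depth of known layers): K_1 = 104835.412 − 3.292×38229 = −21014.456; K_2 = 0 − 3.292×(796.7 + 0) = −2622.7364.
Balance: K_1 = K_2 − x×(3.292 − 2.716), so x = (K_2 − K_1)/(3.292 − 2.716) = 18391.7/0.576 = 31900 m.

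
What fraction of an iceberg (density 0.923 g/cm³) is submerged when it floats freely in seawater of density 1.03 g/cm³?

89.6%

Submerged fraction = ρ_obj/ρ_fluid = 0.923/1.03 = 89.6%.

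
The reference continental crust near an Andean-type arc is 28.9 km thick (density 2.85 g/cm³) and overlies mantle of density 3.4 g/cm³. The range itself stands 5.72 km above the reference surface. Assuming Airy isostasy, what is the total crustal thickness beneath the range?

64.3 km

Root depth r = h ρ_c / (ρ_m − ρ_c) = 5.72 km × 2.85 / 0.55 = 29.64 km.
Total thickness = T + h + r = 28.9 km + 5.72 km + 29.64 km = 64.3 km.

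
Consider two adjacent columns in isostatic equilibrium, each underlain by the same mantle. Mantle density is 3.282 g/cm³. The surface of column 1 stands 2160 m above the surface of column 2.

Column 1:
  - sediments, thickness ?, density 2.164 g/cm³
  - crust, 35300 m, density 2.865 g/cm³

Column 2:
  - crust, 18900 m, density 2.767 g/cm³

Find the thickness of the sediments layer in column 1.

1880 m

Take the compensation level at the base of the deeper column (depth z_c below the surface of column 1) and equate Σ ρ_i t_i down to z_c; mantle fills any gap and the z_c terms cancel.
Column 1: x×2.164 + 35300×2.865 + (z_c − 35300 − x)×3.282
Column 2: 2160×0 + 18900×2.767 + (z_c − 2160 − 18900)×3.282
The z_c×3.282 term appears on both sides and cancels. Collect the known terms of each column as K = Σ(ρt)_known − 3.282 × (depth of known layers): K_1 = 101134.5 − 3.282×35300 = −14720.1; K_2 = 52296.3 − 3.282×(2160 + 18900) = −16822.62.
Balance: K_1 − x×(3.282 − 2.164) = K_2, so x = (K_1 − K_2)/(3.282 − 2.164) = 2102.52/1.118 = 1880 m.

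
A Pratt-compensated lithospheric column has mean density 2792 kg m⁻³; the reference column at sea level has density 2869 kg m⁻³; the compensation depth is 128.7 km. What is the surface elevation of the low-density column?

ρ_ref D = ρ (D + h) → h = D (ρ_ref − ρ)/ρ.
h = 128.7 km × (2869 − 2792)/2792 = 3.55 km.

3.55 km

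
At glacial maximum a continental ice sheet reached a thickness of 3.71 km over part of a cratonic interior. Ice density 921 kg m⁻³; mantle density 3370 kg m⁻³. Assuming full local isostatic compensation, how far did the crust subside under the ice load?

By Archimedes' principle applied to the lithosphere: the ice load ρ_ice t is balanced by mantle displaced below, ρ_m s.
s = t ρ_ice / ρ_m = 3.71 km × 921/3370 = 1.01 km.

1.01 km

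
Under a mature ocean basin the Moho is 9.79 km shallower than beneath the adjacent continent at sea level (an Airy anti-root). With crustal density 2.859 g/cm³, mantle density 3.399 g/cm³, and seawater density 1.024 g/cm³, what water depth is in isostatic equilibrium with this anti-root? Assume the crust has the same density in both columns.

Replacing a thickness d of crust by seawater at the top must be balanced by replacing crust with mantle at the base: d (ρ_c − ρ_w) = a (ρ_m − ρ_c).
d = a (ρ_m − ρ_c)/(ρ_c − ρ_w) = 9.79 km × 0.54/1.835 = 2.88 km.

2.88 km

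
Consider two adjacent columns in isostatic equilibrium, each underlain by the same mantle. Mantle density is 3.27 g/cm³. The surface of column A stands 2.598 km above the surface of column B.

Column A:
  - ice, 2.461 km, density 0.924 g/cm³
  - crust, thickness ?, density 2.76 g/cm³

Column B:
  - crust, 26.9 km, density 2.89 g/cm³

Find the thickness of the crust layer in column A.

25.4 km

Take the compensation level at the base of the deeper column (depth z_c below the surface of column A) and equate Σ ρ_i t_i down to z_c; mantle fills any gap and the z_c terms cancel.
Column A: 2.461×0.924 + x×2.76 + (z_c − 2.461 − x)×3.27
Column B: 2.598×0 + 26.9×2.89 + (z_c − 2.598 − 26.9)×3.27
The z_c×3.27 term appears on both sides and cancels. Collect the known terms of each column as K = Σ(ρt)_known − 3.27 × (depth of known layers): K_A = 2.273964 − 3.27×2.461 = −5.773506; K_B = 77.741 − 3.27×(2.598 + 26.9) = −18.71746.
Balance: K_A − x×(3.27 − 2.76) = K_B, so x = (K_A − K_B)/(3.27 − 2.76) = 12.944/0.51 = 25.4 km.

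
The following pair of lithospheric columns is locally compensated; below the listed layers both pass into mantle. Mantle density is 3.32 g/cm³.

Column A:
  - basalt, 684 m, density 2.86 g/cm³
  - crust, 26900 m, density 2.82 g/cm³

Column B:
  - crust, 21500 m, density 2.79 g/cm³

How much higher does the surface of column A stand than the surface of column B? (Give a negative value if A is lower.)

For any compensation level in the mantle, the mantle terms cancel and isostasy reduces to e = (Σt_A − Σt_B) − (Σ(ρt)_A − Σ(ρt)_B) / ρ_m.
Σt_A = 27584 m; Σt_B = 21500 m; Σ(ρt)_A = 77814.24; Σ(ρt)_B = 59985 (in m·g/cm³).
e = (27584 − 21500) − (77814.24 − 59985) / 3.32 = 714 m.

714 m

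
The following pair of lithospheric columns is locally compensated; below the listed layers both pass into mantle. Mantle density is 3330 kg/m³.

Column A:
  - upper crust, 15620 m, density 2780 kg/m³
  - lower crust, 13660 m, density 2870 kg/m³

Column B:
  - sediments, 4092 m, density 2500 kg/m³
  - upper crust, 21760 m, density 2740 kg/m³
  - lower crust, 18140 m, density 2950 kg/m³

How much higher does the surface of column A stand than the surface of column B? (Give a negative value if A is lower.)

−2480 m

For any compensation level in the mantle, the mantle terms cancel and isostasy reduces to e = (Σt_A − Σt_B) − (Σ(ρt)_A − Σ(ρt)_B) / ρ_m.
Σt_A = 29280 m; Σt_B = 43992 m; Σ(ρt)_A = 82627800; Σ(ρt)_B = 123365400 (in m·kg/m³).
e = (29280 − 43992) − (82627800 − 123365400) / 3330 = −2480 m.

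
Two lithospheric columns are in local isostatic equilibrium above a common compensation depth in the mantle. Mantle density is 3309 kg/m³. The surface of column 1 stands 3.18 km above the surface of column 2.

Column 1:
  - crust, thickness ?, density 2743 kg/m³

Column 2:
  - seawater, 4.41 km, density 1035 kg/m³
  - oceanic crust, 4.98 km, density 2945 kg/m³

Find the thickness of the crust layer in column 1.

39.5 km

Take the compensation level at the base of the deeper column (depth z_c below the surface of column 1) and equate Σ ρ_i t_i down to z_c; mantle fills any gap and the z_c terms cancel.
Column 1: x×2743 + (z_c − 0 − x)×3309
Column 2: 3.18×0 + 4.41×1035 + 4.98×2945 + (z_c − 3.18 − 9.39)×3309
The z_c×3309 term appears on both sides and cancels. Collect the known terms of each column as K = Σ(ρt)_known − 3309 × (depth of known layers): K_1 = 0 − 3309×0 = 0; K_2 = 19230.45 − 3309×(3.18 + 9.39) = −22363.68.
Balance: K_1 − x×(3309 − 2743) = K_2, so x = (K_1 − K_2)/(3309 − 2743) = 22363.7/566 = 39.5 km.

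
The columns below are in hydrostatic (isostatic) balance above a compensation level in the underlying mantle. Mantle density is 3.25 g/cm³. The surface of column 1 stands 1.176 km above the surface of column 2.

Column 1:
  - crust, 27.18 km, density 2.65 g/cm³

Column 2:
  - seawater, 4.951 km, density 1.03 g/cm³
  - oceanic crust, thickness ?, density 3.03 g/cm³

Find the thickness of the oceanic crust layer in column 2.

Take the compensation level at the base of the deeper column (depth z_c below the surface of column 1) and equate Σ ρ_i t_i down to z_c; mantle fills any gap and the z_c terms cancel.
Column 1: 27.18×2.65 + (z_c − 27.18)×3.25
Column 2: 1.176×0 + 4.951×1.03 + x×3.03 + (z_c − 1.176 − 4.951 − x)×3.25
The z_c×3.25 term appears on both sides and cancels. Collect the known terms of each column as K = Σ(ρt)_known − 3.25 × (depth of known layers): K_1 = 72.027 − 3.25×27.18 = −16.308; K_2 = 5.09953 − 3.25×(1.176 + 4.951) = −14.81322.
Balance: K_1 = K_2 − x×(3.25 − 3.03), so x = (K_2 − K_1)/(3.25 − 3.03) = 1.49478/0.22 = 6.79 km.

6.79 km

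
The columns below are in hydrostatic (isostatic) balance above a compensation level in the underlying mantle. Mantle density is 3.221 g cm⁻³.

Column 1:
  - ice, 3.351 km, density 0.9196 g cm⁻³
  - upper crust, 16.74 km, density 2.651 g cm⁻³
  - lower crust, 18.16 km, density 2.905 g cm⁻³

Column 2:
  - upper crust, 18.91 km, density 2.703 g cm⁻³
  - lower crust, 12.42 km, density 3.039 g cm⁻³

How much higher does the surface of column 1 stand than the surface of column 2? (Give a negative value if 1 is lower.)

3.4 km

For any compensation level in the mantle, the mantle terms cancel and isostasy reduces to e = (Σt_1 − Σt_2) − (Σ(ρt)_1 − Σ(ρt)_2) / ρ_m.
Σt_1 = 38.251 km; Σt_2 = 31.33 km; Σ(ρt)_1 = 100.21412; Σ(ρt)_2 = 88.85811 (in km·g cm⁻³).
e = (38.251 − 31.33) − (100.21412 − 88.85811) / 3.221 = 3.4 km.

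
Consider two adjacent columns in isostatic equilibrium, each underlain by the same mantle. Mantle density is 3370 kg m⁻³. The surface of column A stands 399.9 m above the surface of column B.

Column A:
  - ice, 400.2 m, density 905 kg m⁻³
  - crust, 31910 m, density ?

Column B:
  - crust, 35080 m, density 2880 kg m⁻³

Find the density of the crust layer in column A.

2820 kg m⁻³

Take the compensation level at the base of the deeper column (depth z_c below the surface of column A) and equate Σ ρ_i t_i down to z_c; mantle fills any gap and the z_c terms cancel.
Column A: 400.2×905 + 31910×ρ + (z_c − 32310.2)×3370
Column B: 399.9×0 + 35080×2880 + (z_c − 399.9 − 35080)×3370
The z_c×3370 term appears on both sides and cancels. Collect the known terms of each column as K = Σ(ρt)_known − 3370 × (depth of known layers): K_A = 362181 − 3370×32310.2 = −108523193; K_B = 101030400 − 3370×(399.9 + 35080) = −18536863.
Balance: K_A + 31910×ρ = K_B, so ρ = (K_B − K_A)/31910 = 89986300/31910 = 2820 kg m⁻³.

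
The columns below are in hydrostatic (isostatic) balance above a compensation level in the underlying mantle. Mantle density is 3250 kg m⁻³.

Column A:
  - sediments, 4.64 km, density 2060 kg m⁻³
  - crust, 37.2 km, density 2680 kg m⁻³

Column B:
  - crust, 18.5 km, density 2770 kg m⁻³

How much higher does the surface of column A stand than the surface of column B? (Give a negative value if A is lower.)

5.49 km

For any compensation level in the mantle, the mantle terms cancel and isostasy reduces to e = (Σt_A − Σt_B) − (Σ(ρt)_A − Σ(ρt)_B) / ρ_m.
Σt_A = 41.84 km; Σt_B = 18.5 km; Σ(ρt)_A = 109254.4; Σ(ρt)_B = 51245 (in km·kg m⁻³).
e = (41.84 − 18.5) − (109254.4 − 51245) / 3250 = 5.49 km.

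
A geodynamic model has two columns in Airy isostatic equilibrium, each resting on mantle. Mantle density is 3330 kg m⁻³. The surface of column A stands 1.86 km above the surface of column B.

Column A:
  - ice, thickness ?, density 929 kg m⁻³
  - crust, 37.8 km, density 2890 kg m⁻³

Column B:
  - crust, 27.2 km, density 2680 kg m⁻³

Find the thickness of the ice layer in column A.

Take the compensation level at the base of the deeper column (depth z_c below the surface of column A) and equate Σ ρ_i t_i down to z_c; mantle fills any gap and the z_c terms cancel.
Column A: x×929 + 37.8×2890 + (z_c − 37.8 − x)×3330
Column B: 1.86×0 + 27.2×2680 + (z_c − 1.86 − 27.2)×3330
The z_c×3330 term appears on both sides and cancels. Collect the known terms of each column as K = Σ(ρt)_known − 3330 × (depth of known layers): K_A = 109242 − 3330×37.8 = −16632; K_B = 72896 − 3330×(1.86 + 27.2) = −23873.8.
Balance: K_A − x×(3330 − 929) = K_B, so x = (K_A − K_B)/(3330 − 929) = 7241.8/2401 = 3.02 km.

3.02 km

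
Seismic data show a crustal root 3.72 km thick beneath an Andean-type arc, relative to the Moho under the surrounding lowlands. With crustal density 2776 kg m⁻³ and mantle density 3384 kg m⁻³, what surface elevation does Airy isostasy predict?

Isostatic balance requires: ρ_c h = (ρ_m − ρ_c) r.
h = r (ρ_m − ρ_c) / ρ_c = 3.72 km × (3384 − 2776) / 2776 = 0.815 km.

0.815 km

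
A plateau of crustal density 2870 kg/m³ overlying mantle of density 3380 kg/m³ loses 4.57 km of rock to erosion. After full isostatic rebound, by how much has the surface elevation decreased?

Rebound u = e ρ_c/ρ_m = 4.57 km × 2870/3380 = 3.88 km.
Net surface drop = e − u = 4.57 km − 3.88 km = e (ρ_m − ρ_c)/ρ_m = 0.69 km.

0.69 km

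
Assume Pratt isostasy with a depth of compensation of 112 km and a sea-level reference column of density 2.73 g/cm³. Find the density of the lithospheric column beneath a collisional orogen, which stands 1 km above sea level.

Pratt balance: ρ_ref D = ρ (D + h).
ρ = ρ_ref D/(D + h) = 2.73 × 112 km/(112 km + 1 km) = 2.71 g/cm³.

2.71 g/cm³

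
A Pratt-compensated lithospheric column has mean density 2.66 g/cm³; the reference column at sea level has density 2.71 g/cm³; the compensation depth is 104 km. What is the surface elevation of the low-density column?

ρ_ref D = ρ (D + h) → h = D (ρ_ref − ρ)/ρ.
h = 104 km × (2.71 − 2.66)/2.66 = 1.95 km.

1.95 km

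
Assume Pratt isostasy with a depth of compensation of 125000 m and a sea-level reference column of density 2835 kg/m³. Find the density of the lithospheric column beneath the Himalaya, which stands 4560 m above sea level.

2740 kg/m³

Pratt balance: ρ_ref D = ρ (D + h).
ρ = ρ_ref D/(D + h) = 2835 × 125000 m/(125000 m + 4560 m) = 2740 kg/m³.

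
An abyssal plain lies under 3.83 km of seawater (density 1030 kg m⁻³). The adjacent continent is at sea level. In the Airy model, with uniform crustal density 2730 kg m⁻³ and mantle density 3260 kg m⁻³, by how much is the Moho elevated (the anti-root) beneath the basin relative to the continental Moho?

Balancing pressure at the compensation depth: replacing crust with seawater at the top is compensated by replacing crust with mantle at the base: d (ρ_c − ρ_w) = a (ρ_m − ρ_c).
a = d (ρ_c − ρ_w)/(ρ_m − ρ_c) = 3.83 km × 1700/530 = 12.3 km.

12.3 km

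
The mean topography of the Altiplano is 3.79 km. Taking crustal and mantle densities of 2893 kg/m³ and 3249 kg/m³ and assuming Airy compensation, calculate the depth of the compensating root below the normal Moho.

Isostatic balance requires: the weight of the topography is balanced by the buoyancy of the root, ρ_c h = (ρ_m − ρ_c) r.
r = h · ρ_c / (ρ_m − ρ_c) = 3.79 km × 2893 / (3249 − 2893) = 30.8 km.

30.8 km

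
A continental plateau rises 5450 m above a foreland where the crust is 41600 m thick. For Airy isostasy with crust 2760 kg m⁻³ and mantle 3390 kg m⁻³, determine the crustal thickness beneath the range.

70900 m

Root depth r = h ρ_c / (ρ_m − ρ_c) = 5450 m × 2760 / 630 = 23880 m.
Total thickness = T + h + r = 41600 m + 5450 m + 23880 m = 70900 m.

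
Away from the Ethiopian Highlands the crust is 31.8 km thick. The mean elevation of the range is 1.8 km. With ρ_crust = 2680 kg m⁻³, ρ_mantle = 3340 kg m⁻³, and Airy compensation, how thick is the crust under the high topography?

40.9 km

Root depth r = h ρ_c / (ρ_m − ρ_c) = 1.8 km × 2680 / 660 = 7.309 km.
Total thickness = T + h + r = 31.8 km + 1.8 km + 7.309 km = 40.9 km.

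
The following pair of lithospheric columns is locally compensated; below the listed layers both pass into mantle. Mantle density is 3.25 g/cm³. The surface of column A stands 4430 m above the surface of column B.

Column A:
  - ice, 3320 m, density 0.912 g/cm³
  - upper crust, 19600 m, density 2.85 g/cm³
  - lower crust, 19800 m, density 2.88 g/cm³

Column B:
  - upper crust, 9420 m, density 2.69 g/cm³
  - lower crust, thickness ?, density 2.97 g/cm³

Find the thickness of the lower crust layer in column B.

Take the compensation level at the base of the deeper column (depth z_c below the surface of column A) and equate Σ ρ_i t_i down to z_c; mantle fills any gap and the z_c terms cancel.
Column A: 3320×0.912 + 19600×2.85 + 19800×2.88 + (z_c − 42720)×3.25
Column B: 4430×0 + 9420×2.69 + x×2.97 + (z_c − 4430 − 9420 − x)×3.25
The z_c×3.25 term appears on both sides and cancels. Collect the known terms of each column as K = Σ(ρt)_known − 3.25 × (depth of known layers): K_A = 115911.84 − 3.25×42720 = −22928.16; K_B = 25339.8 − 3.25×(4430 + 9420) = −19672.7.
Balance: K_A = K_B − x×(3.25 − 2.97), so x = (K_B − K_A)/(3.25 − 2.97) = 3255.46/0.28 = 11600 m.

11600 m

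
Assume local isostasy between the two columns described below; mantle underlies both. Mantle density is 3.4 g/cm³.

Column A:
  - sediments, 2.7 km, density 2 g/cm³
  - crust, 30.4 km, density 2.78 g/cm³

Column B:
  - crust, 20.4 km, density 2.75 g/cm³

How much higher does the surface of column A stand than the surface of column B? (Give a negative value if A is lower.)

2.76 km

For any compensation level in the mantle, the mantle terms cancel and isostasy reduces to e = (Σt_A − Σt_B) − (Σ(ρt)_A − Σ(ρt)_B) / ρ_m.
Σt_A = 33.1 km; Σt_B = 20.4 km; Σ(ρt)_A = 89.912; Σ(ρt)_B = 56.1 (in km·g/cm³).
e = (33.1 − 20.4) − (89.912 − 56.1) / 3.4 = 2.76 km.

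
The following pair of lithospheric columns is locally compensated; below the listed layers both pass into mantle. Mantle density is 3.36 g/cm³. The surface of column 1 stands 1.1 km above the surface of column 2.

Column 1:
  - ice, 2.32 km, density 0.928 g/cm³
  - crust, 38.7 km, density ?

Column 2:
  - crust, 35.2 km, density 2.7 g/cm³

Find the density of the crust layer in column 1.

Take the compensation level at the base of the deeper column (depth z_c below the surface of column 1) and equate Σ ρ_i t_i down to z_c; mantle fills any gap and the z_c terms cancel.
Column 1: 2.32×0.928 + 38.7×ρ + (z_c − 41.02)×3.36
Column 2: 1.1×0 + 35.2×2.7 + (z_c − 1.1 − 35.2)×3.36
The z_c×3.36 term appears on both sides and cancels. Collect the known terms of each column as K = Σ(ρt)_known − 3.36 × (depth of known layers): K_1 = 2.15296 − 3.36×41.02 = −135.67424; K_2 = 95.04 − 3.36×(1.1 + 35.2) = −26.928.
Balance: K_1 + 38.7×ρ = K_2, so ρ = (K_2 − K_1)/38.7 = 108.746/38.7 = 2.81 g/cm³.

2.81 g/cm³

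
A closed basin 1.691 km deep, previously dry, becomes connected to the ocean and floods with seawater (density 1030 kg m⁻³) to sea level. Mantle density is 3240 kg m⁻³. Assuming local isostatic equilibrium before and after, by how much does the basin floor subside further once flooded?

0.788 km

After flooding the water column is d + s deep. Its weight must equal the weight of mantle displaced by the extra subsidence s: (d + s) ρ_w = s ρ_m.
s = d ρ_w / (ρ_m − ρ_w) = 1.691 km × 1030/(3240 − 1030) = 0.788 km.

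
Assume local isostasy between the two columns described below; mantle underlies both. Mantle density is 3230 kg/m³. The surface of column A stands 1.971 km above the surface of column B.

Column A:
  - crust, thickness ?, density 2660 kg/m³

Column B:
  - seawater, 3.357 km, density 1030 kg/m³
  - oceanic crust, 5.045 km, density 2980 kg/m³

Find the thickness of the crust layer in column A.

26.3 km

Take the compensation level at the base of the deeper column (depth z_c below the surface of column A) and equate Σ ρ_i t_i down to z_c; mantle fills any gap and the z_c terms cancel.
Column A: x×2660 + (z_c − 0 − x)×3230
Column B: 1.971×0 + 3.357×1030 + 5.045×2980 + (z_c − 1.971 − 8.402)×3230
The z_c×3230 term appears on both sides and cancels. Collect the known terms of each column as K = Σ(ρt)_known − 3230 × (depth of known layers): K_A = 0 − 3230×0 = 0; K_B = 18491.81 − 3230×(1.971 + 8.402) = −15012.98.
Balance: K_A − x×(3230 − 2660) = K_B, so x = (K_A − K_B)/(3230 − 2660) = 15013/570 = 26.3 km.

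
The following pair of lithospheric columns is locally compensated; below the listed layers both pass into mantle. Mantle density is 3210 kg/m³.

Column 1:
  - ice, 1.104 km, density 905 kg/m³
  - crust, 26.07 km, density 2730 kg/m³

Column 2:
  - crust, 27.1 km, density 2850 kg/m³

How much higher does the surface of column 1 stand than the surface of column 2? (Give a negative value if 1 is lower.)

For any compensation level in the mantle, the mantle terms cancel and isostasy reduces to e = (Σt_1 − Σt_2) − (Σ(ρt)_1 − Σ(ρt)_2) / ρ_m.
Σt_1 = 27.174 km; Σt_2 = 27.1 km; Σ(ρt)_1 = 72170.22; Σ(ρt)_2 = 77235 (in km·kg/m³).
e = (27.174 − 27.1) − (72170.22 − 77235) / 3210 = 1.65 km.

1.65 km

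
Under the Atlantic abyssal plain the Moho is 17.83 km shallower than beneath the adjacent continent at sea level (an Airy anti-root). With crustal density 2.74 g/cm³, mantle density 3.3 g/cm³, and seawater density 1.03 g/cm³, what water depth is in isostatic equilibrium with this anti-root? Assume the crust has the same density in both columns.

Replacing a thickness d of crust by seawater at the top must be balanced by replacing crust with mantle at the base: d (ρ_c − ρ_w) = a (ρ_m − ρ_c).
d = a (ρ_m − ρ_c)/(ρ_c − ρ_w) = 17.83 km × 0.56/1.71 = 5.84 km.

5.84 km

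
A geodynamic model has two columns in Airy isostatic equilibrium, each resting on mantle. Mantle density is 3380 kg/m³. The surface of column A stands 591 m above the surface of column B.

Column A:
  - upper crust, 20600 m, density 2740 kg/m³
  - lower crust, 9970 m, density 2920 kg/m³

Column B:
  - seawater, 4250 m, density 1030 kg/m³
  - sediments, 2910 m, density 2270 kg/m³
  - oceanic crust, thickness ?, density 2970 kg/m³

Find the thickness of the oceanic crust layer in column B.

6230 m

Take the compensation level at the base of the deeper column (depth z_c below the surface of column A) and equate Σ ρ_i t_i down to z_c; mantle fills any gap and the z_c terms cancel.
Column A: 20600×2740 + 9970×2920 + (z_c − 30570)×3380
Column B: 591×0 + 4250×1030 + 2910×2270 + x×2970 + (z_c − 591 − 7160 − x)×3380
The z_c×3380 term appears on both sides and cancels. Collect the known terms of each column as K = Σ(ρt)_known − 3380 × (depth of known layers): K_A = 85556400 − 3380×30570 = −17770200; K_B = 10983200 − 3380×(591 + 7160) = −15215180.
Balance: K_A = K_B − x×(3380 − 2970), so x = (K_B − K_A)/(3380 − 2970) = 2555020/410 = 6230 m.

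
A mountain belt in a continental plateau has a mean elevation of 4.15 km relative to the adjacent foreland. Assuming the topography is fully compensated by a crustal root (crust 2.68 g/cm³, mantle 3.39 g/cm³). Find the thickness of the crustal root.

Equating mass per unit area of the two columns: the weight of the topography is balanced by the buoyancy of the root, ρ_c h = (ρ_m − ρ_c) r.
r = h · ρ_c / (ρ_m − ρ_c) = 4.15 km × 2.68 / (3.39 − 2.68) = 15.7 km.

15.7 km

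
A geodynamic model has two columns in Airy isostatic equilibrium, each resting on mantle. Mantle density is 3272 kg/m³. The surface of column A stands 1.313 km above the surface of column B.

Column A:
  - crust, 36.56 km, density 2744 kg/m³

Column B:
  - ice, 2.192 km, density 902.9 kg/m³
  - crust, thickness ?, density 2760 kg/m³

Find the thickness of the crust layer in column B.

19.2 km

Take the compensation level at the base of the deeper column (depth z_c below the surface of column A) and equate Σ ρ_i t_i down to z_c; mantle fills any gap and the z_c terms cancel.
Column A: 36.56×2744 + (z_c − 36.56)×3272
Column B: 1.313×0 + 2.192×902.9 + x×2760 + (z_c − 1.313 − 2.192 − x)×3272
The z_c×3272 term appears on both sides and cancels. Collect the known terms of each column as K = Σ(ρt)_known − 3272 × (depth of known layers): K_A = 100320.64 − 3272×36.56 = −19303.68; K_B = 1979.1568 − 3272×(1.313 + 2.192) = −9489.2032.
Balance: K_A = K_B − x×(3272 − 2760), so x = (K_B − K_A)/(3272 − 2760) = 9814.48/512 = 19.2 km.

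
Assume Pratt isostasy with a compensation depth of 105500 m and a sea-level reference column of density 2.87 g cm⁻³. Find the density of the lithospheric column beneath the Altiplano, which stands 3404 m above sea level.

2.78 g cm⁻³

Pratt balance: ρ_ref D = ρ (D + h).
ρ = ρ_ref D/(D + h) = 2.87 × 105500 m/(105500 m + 3404 m) = 2.78 g cm⁻³.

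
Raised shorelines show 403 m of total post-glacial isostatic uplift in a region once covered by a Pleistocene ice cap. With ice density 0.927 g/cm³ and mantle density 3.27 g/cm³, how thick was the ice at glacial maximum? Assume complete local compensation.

1420 m

u = t ρ_ice/ρ_m → t = u ρ_m/ρ_ice = 403 m × 3.27/0.927 = 1420 m.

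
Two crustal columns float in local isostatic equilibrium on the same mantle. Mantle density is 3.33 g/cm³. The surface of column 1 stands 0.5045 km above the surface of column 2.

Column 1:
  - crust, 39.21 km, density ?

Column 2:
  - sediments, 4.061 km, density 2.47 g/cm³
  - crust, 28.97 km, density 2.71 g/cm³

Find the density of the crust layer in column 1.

2.74 g/cm³

Take the compensation level at the base of the deeper column (depth z_c below the surface of column 1) and equate Σ ρ_i t_i down to z_c; mantle fills any gap and the z_c terms cancel.
Column 1: 39.21×ρ + (z_c − 39.21)×3.33
Column 2: 0.5045×0 + 4.061×2.47 + 28.97×2.71 + (z_c − 0.5045 − 33.031)×3.33
The z_c×3.33 term appears on both sides and cancels. Collect the known terms of each column as K = Σ(ρt)_known − 3.33 × (depth of known layers): K_1 = 0 − 3.33×39.21 = −130.5693; K_2 = 88.53937 − 3.33×(0.5045 + 33.031) = −23.133845.
Balance: K_1 + 39.21×ρ = K_2, so ρ = (K_2 − K_1)/39.21 = 107.435/39.21 = 2.74 g/cm³.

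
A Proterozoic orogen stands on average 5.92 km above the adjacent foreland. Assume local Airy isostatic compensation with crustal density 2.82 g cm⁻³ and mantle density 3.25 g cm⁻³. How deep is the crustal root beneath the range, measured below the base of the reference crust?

38.8 km

Isostatic balance requires: the weight of the topography is balanced by the buoyancy of the root, ρ_c h = (ρ_m − ρ_c) r.
r = h · ρ_c / (ρ_m − ρ_c) = 5.92 km × 2.82 / (3.25 − 2.82) = 38.8 km.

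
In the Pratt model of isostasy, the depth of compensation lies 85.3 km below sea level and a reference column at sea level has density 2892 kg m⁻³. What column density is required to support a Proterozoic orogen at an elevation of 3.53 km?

2780 kg m⁻³

Pratt balance: ρ_ref D = ρ (D + h).
ρ = ρ_ref D/(D + h) = 2892 × 85.3 km/(85.3 km + 3.53 km) = 2780 kg m⁻³.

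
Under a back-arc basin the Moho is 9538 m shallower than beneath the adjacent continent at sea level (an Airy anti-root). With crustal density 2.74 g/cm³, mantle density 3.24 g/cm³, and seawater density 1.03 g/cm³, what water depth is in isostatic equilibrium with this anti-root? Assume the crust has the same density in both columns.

Replacing a thickness d of crust by seawater at the top must be balanced by replacing crust with mantle at the base: d (ρ_c − ρ_w) = a (ρ_m − ρ_c).
d = a (ρ_m − ρ_c)/(ρ_c − ρ_w) = 9538 m × 0.5/1.71 = 2790 m.

2790 m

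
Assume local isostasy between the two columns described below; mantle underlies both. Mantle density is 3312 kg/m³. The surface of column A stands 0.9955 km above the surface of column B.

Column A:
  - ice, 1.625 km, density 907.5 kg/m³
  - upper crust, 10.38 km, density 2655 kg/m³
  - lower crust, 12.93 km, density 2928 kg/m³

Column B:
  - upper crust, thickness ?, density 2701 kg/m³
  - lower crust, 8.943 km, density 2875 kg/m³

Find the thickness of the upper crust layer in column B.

Take the compensation level at the base of the deeper column (depth z_c below the surface of column A) and equate Σ ρ_i t_i down to z_c; mantle fills any gap and the z_c terms cancel.
Column A: 1.625×907.5 + 10.38×2655 + 12.93×2928 + (z_c − 24.935)×3312
Column B: 0.9955×0 + x×2701 + 8.943×2875 + (z_c − 0.9955 − 8.943 − x)×3312
The z_c×3312 term appears on both sides and cancels. Collect the known terms of each column as K = Σ(ρt)_known − 3312 × (depth of known layers): K_A = 66892.6275 − 3312×24.935 = −15692.0925; K_B = 25711.125 − 3312×(0.9955 + 8.943) = −7205.187.
Balance: K_A = K_B − x×(3312 − 2701), so x = (K_B − K_A)/(3312 − 2701) = 8486.91/611 = 13.9 km.

13.9 km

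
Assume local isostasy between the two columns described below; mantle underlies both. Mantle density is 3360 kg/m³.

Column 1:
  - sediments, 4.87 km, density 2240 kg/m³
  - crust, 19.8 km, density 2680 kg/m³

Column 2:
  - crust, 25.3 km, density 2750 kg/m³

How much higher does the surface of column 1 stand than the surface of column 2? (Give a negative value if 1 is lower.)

For any compensation level in the mantle, the mantle terms cancel and isostasy reduces to e = (Σt_1 − Σt_2) − (Σ(ρt)_1 − Σ(ρt)_2) / ρ_m.
Σt_1 = 24.67 km; Σt_2 = 25.3 km; Σ(ρt)_1 = 63972.8; Σ(ρt)_2 = 69575 (in km·kg/m³).
e = (24.67 − 25.3) − (63972.8 − 69575) / 3360 = 1.04 km.

1.04 km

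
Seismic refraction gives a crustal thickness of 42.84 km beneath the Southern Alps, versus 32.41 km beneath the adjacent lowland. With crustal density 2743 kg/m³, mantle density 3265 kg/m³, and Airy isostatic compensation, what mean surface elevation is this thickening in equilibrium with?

1.67 km

Excess crust Δ = 42.84 km − 32.41 km = 10.43 km, split between elevation h and root r with h + r = Δ.
Airy balance ρ_c h = (ρ_m − ρ_c) r gives r = h ρ_c/(ρ_m − ρ_c), so h (1 + ρ_c/(ρ_m − ρ_c)) = Δ, i.e. h = Δ (ρ_m − ρ_c)/ρ_m.
h = 10.43 km × 522/3265 = 1.67 km.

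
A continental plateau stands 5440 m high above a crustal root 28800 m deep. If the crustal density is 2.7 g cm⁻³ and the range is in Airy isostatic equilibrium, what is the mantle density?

3.21 g cm⁻³

Airy balance: ρ_c h = (ρ_m − ρ_c) r → ρ_m = ρ_c (1 + h/r).
ρ_m = 2.7 × (1 + 5440 m/28800 m) = 3.21 g cm⁻³.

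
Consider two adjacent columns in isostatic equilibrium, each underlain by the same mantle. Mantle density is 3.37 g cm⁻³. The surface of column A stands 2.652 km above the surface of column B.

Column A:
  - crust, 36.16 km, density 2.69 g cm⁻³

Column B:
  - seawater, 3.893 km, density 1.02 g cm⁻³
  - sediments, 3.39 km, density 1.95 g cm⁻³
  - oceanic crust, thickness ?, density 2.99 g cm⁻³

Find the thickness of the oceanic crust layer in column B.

Take the compensation level at the base of the deeper column (depth z_c below the surface of column A) and equate Σ ρ_i t_i down to z_c; mantle fills any gap and the z_c terms cancel.
Column A: 36.16×2.69 + (z_c − 36.16)×3.37
Column B: 2.652×0 + 3.893×1.02 + 3.39×1.95 + x×2.99 + (z_c − 2.652 − 7.283 − x)×3.37
The z_c×3.37 term appears on both sides and cancels. Collect the known terms of each column as K = Σ(ρt)_known − 3.37 × (depth of known layers): K_A = 97.2704 − 3.37×36.16 = −24.5888; K_B = 10.58136 − 3.37×(2.652 + 7.283) = −22.89959.
Balance: K_A = K_B − x×(3.37 − 2.99), so x = (K_B − K_A)/(3.37 − 2.99) = 1.68921/0.38 = 4.45 km.

4.45 km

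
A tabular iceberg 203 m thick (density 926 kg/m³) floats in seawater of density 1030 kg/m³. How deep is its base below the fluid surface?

183 m

Draft d = t ρ_obj/ρ_fluid = 203 m × 926/1030 = 183 m.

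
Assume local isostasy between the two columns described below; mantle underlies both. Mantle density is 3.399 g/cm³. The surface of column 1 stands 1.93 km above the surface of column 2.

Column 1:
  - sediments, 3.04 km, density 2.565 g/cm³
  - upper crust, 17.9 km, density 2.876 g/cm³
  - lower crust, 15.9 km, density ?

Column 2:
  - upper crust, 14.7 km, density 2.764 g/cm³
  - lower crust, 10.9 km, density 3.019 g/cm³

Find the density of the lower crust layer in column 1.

2.89 g/cm³

Take the compensation level at the base of the deeper column (depth z_c below the surface of column 1) and equate Σ ρ_i t_i down to z_c; mantle fills any gap and the z_c terms cancel.
Column 1: 3.04×2.565 + 17.9×2.876 + 15.9×ρ + (z_c − 36.84)×3.399
Column 2: 1.93×0 + 14.7×2.764 + 10.9×3.019 + (z_c − 1.93 − 25.6)×3.399
The z_c×3.399 term appears on both sides and cancels. Collect the known terms of each column as K = Σ(ρt)_known − 3.399 × (depth of known layers): K_1 = 59.278 − 3.399×36.84 = −65.94116; K_2 = 73.5379 − 3.399×(1.93 + 25.6) = −20.03657.
Balance: K_1 + 15.9×ρ = K_2, so ρ = (K_2 − K_1)/15.9 = 45.9046/15.9 = 2.89 g/cm³.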